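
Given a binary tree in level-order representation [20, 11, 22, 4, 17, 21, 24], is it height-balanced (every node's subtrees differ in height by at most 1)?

Tree (level-order array): [20, 11, 22, 4, 17, 21, 24]
Definition: a tree is height-balanced if, at every node, |h(left) - h(right)| <= 1 (empty subtree has height -1).
Bottom-up per-node check:
  node 4: h_left=-1, h_right=-1, diff=0 [OK], height=0
  node 17: h_left=-1, h_right=-1, diff=0 [OK], height=0
  node 11: h_left=0, h_right=0, diff=0 [OK], height=1
  node 21: h_left=-1, h_right=-1, diff=0 [OK], height=0
  node 24: h_left=-1, h_right=-1, diff=0 [OK], height=0
  node 22: h_left=0, h_right=0, diff=0 [OK], height=1
  node 20: h_left=1, h_right=1, diff=0 [OK], height=2
All nodes satisfy the balance condition.
Result: Balanced


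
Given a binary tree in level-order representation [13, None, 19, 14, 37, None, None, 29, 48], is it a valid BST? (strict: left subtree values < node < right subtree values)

Level-order array: [13, None, 19, 14, 37, None, None, 29, 48]
Validate using subtree bounds (lo, hi): at each node, require lo < value < hi,
then recurse left with hi=value and right with lo=value.
Preorder trace (stopping at first violation):
  at node 13 with bounds (-inf, +inf): OK
  at node 19 with bounds (13, +inf): OK
  at node 14 with bounds (13, 19): OK
  at node 37 with bounds (19, +inf): OK
  at node 29 with bounds (19, 37): OK
  at node 48 with bounds (37, +inf): OK
No violation found at any node.
Result: Valid BST


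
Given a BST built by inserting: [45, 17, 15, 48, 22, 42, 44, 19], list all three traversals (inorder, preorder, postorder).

Tree insertion order: [45, 17, 15, 48, 22, 42, 44, 19]
Tree (level-order array): [45, 17, 48, 15, 22, None, None, None, None, 19, 42, None, None, None, 44]
Inorder (L, root, R): [15, 17, 19, 22, 42, 44, 45, 48]
Preorder (root, L, R): [45, 17, 15, 22, 19, 42, 44, 48]
Postorder (L, R, root): [15, 19, 44, 42, 22, 17, 48, 45]


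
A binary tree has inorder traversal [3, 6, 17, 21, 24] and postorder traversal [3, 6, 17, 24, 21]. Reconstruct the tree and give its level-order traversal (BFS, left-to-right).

Inorder:   [3, 6, 17, 21, 24]
Postorder: [3, 6, 17, 24, 21]
Algorithm: postorder visits root last, so walk postorder right-to-left;
each value is the root of the current inorder slice — split it at that
value, recurse on the right subtree first, then the left.
Recursive splits:
  root=21; inorder splits into left=[3, 6, 17], right=[24]
  root=24; inorder splits into left=[], right=[]
  root=17; inorder splits into left=[3, 6], right=[]
  root=6; inorder splits into left=[3], right=[]
  root=3; inorder splits into left=[], right=[]
Reconstructed level-order: [21, 17, 24, 6, 3]


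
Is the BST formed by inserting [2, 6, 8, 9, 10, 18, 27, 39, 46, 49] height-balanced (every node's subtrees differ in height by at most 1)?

Tree (level-order array): [2, None, 6, None, 8, None, 9, None, 10, None, 18, None, 27, None, 39, None, 46, None, 49]
Definition: a tree is height-balanced if, at every node, |h(left) - h(right)| <= 1 (empty subtree has height -1).
Bottom-up per-node check:
  node 49: h_left=-1, h_right=-1, diff=0 [OK], height=0
  node 46: h_left=-1, h_right=0, diff=1 [OK], height=1
  node 39: h_left=-1, h_right=1, diff=2 [FAIL (|-1-1|=2 > 1)], height=2
  node 27: h_left=-1, h_right=2, diff=3 [FAIL (|-1-2|=3 > 1)], height=3
  node 18: h_left=-1, h_right=3, diff=4 [FAIL (|-1-3|=4 > 1)], height=4
  node 10: h_left=-1, h_right=4, diff=5 [FAIL (|-1-4|=5 > 1)], height=5
  node 9: h_left=-1, h_right=5, diff=6 [FAIL (|-1-5|=6 > 1)], height=6
  node 8: h_left=-1, h_right=6, diff=7 [FAIL (|-1-6|=7 > 1)], height=7
  node 6: h_left=-1, h_right=7, diff=8 [FAIL (|-1-7|=8 > 1)], height=8
  node 2: h_left=-1, h_right=8, diff=9 [FAIL (|-1-8|=9 > 1)], height=9
Node 39 violates the condition: |-1 - 1| = 2 > 1.
Result: Not balanced


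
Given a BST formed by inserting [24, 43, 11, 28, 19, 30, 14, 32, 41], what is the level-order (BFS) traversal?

Tree insertion order: [24, 43, 11, 28, 19, 30, 14, 32, 41]
Tree (level-order array): [24, 11, 43, None, 19, 28, None, 14, None, None, 30, None, None, None, 32, None, 41]
BFS from the root, enqueuing left then right child of each popped node:
  queue [24] -> pop 24, enqueue [11, 43], visited so far: [24]
  queue [11, 43] -> pop 11, enqueue [19], visited so far: [24, 11]
  queue [43, 19] -> pop 43, enqueue [28], visited so far: [24, 11, 43]
  queue [19, 28] -> pop 19, enqueue [14], visited so far: [24, 11, 43, 19]
  queue [28, 14] -> pop 28, enqueue [30], visited so far: [24, 11, 43, 19, 28]
  queue [14, 30] -> pop 14, enqueue [none], visited so far: [24, 11, 43, 19, 28, 14]
  queue [30] -> pop 30, enqueue [32], visited so far: [24, 11, 43, 19, 28, 14, 30]
  queue [32] -> pop 32, enqueue [41], visited so far: [24, 11, 43, 19, 28, 14, 30, 32]
  queue [41] -> pop 41, enqueue [none], visited so far: [24, 11, 43, 19, 28, 14, 30, 32, 41]
Result: [24, 11, 43, 19, 28, 14, 30, 32, 41]


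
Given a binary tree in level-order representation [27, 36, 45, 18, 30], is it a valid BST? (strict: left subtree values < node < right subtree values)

Level-order array: [27, 36, 45, 18, 30]
Validate using subtree bounds (lo, hi): at each node, require lo < value < hi,
then recurse left with hi=value and right with lo=value.
Preorder trace (stopping at first violation):
  at node 27 with bounds (-inf, +inf): OK
  at node 36 with bounds (-inf, 27): VIOLATION
Node 36 violates its bound: not (-inf < 36 < 27).
Result: Not a valid BST


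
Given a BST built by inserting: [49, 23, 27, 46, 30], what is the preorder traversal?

Tree insertion order: [49, 23, 27, 46, 30]
Tree (level-order array): [49, 23, None, None, 27, None, 46, 30]
Preorder traversal: [49, 23, 27, 46, 30]


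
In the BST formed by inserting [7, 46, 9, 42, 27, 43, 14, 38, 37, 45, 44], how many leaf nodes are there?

Tree built from: [7, 46, 9, 42, 27, 43, 14, 38, 37, 45, 44]
Tree (level-order array): [7, None, 46, 9, None, None, 42, 27, 43, 14, 38, None, 45, None, None, 37, None, 44]
Rule: A leaf has 0 children.
Per-node child counts:
  node 7: 1 child(ren)
  node 46: 1 child(ren)
  node 9: 1 child(ren)
  node 42: 2 child(ren)
  node 27: 2 child(ren)
  node 14: 0 child(ren)
  node 38: 1 child(ren)
  node 37: 0 child(ren)
  node 43: 1 child(ren)
  node 45: 1 child(ren)
  node 44: 0 child(ren)
Matching nodes: [14, 37, 44]
Count of leaf nodes: 3


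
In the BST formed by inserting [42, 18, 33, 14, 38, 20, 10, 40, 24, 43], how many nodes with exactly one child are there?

Tree built from: [42, 18, 33, 14, 38, 20, 10, 40, 24, 43]
Tree (level-order array): [42, 18, 43, 14, 33, None, None, 10, None, 20, 38, None, None, None, 24, None, 40]
Rule: These are nodes with exactly 1 non-null child.
Per-node child counts:
  node 42: 2 child(ren)
  node 18: 2 child(ren)
  node 14: 1 child(ren)
  node 10: 0 child(ren)
  node 33: 2 child(ren)
  node 20: 1 child(ren)
  node 24: 0 child(ren)
  node 38: 1 child(ren)
  node 40: 0 child(ren)
  node 43: 0 child(ren)
Matching nodes: [14, 20, 38]
Count of nodes with exactly one child: 3


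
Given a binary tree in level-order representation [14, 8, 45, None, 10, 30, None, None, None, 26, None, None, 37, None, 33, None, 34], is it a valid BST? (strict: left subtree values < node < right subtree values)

Level-order array: [14, 8, 45, None, 10, 30, None, None, None, 26, None, None, 37, None, 33, None, 34]
Validate using subtree bounds (lo, hi): at each node, require lo < value < hi,
then recurse left with hi=value and right with lo=value.
Preorder trace (stopping at first violation):
  at node 14 with bounds (-inf, +inf): OK
  at node 8 with bounds (-inf, 14): OK
  at node 10 with bounds (8, 14): OK
  at node 45 with bounds (14, +inf): OK
  at node 30 with bounds (14, 45): OK
  at node 26 with bounds (14, 30): OK
  at node 37 with bounds (26, 30): VIOLATION
Node 37 violates its bound: not (26 < 37 < 30).
Result: Not a valid BST


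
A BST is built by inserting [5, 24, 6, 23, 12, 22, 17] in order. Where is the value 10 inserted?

Starting tree (level order): [5, None, 24, 6, None, None, 23, 12, None, None, 22, 17]
Insertion path: 5 -> 24 -> 6 -> 23 -> 12
Result: insert 10 as left child of 12
Final tree (level order): [5, None, 24, 6, None, None, 23, 12, None, 10, 22, None, None, 17]


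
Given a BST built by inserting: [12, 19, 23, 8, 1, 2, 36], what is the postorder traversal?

Tree insertion order: [12, 19, 23, 8, 1, 2, 36]
Tree (level-order array): [12, 8, 19, 1, None, None, 23, None, 2, None, 36]
Postorder traversal: [2, 1, 8, 36, 23, 19, 12]


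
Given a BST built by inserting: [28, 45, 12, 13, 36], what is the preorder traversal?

Tree insertion order: [28, 45, 12, 13, 36]
Tree (level-order array): [28, 12, 45, None, 13, 36]
Preorder traversal: [28, 12, 13, 45, 36]


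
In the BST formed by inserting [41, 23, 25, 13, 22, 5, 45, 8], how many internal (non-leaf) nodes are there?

Tree built from: [41, 23, 25, 13, 22, 5, 45, 8]
Tree (level-order array): [41, 23, 45, 13, 25, None, None, 5, 22, None, None, None, 8]
Rule: An internal node has at least one child.
Per-node child counts:
  node 41: 2 child(ren)
  node 23: 2 child(ren)
  node 13: 2 child(ren)
  node 5: 1 child(ren)
  node 8: 0 child(ren)
  node 22: 0 child(ren)
  node 25: 0 child(ren)
  node 45: 0 child(ren)
Matching nodes: [41, 23, 13, 5]
Count of internal (non-leaf) nodes: 4


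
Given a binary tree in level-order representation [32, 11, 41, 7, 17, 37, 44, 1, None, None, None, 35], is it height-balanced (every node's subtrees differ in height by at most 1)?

Tree (level-order array): [32, 11, 41, 7, 17, 37, 44, 1, None, None, None, 35]
Definition: a tree is height-balanced if, at every node, |h(left) - h(right)| <= 1 (empty subtree has height -1).
Bottom-up per-node check:
  node 1: h_left=-1, h_right=-1, diff=0 [OK], height=0
  node 7: h_left=0, h_right=-1, diff=1 [OK], height=1
  node 17: h_left=-1, h_right=-1, diff=0 [OK], height=0
  node 11: h_left=1, h_right=0, diff=1 [OK], height=2
  node 35: h_left=-1, h_right=-1, diff=0 [OK], height=0
  node 37: h_left=0, h_right=-1, diff=1 [OK], height=1
  node 44: h_left=-1, h_right=-1, diff=0 [OK], height=0
  node 41: h_left=1, h_right=0, diff=1 [OK], height=2
  node 32: h_left=2, h_right=2, diff=0 [OK], height=3
All nodes satisfy the balance condition.
Result: Balanced


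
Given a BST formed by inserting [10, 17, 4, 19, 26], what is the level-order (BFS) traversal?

Tree insertion order: [10, 17, 4, 19, 26]
Tree (level-order array): [10, 4, 17, None, None, None, 19, None, 26]
BFS from the root, enqueuing left then right child of each popped node:
  queue [10] -> pop 10, enqueue [4, 17], visited so far: [10]
  queue [4, 17] -> pop 4, enqueue [none], visited so far: [10, 4]
  queue [17] -> pop 17, enqueue [19], visited so far: [10, 4, 17]
  queue [19] -> pop 19, enqueue [26], visited so far: [10, 4, 17, 19]
  queue [26] -> pop 26, enqueue [none], visited so far: [10, 4, 17, 19, 26]
Result: [10, 4, 17, 19, 26]


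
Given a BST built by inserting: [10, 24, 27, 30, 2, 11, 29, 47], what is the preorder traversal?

Tree insertion order: [10, 24, 27, 30, 2, 11, 29, 47]
Tree (level-order array): [10, 2, 24, None, None, 11, 27, None, None, None, 30, 29, 47]
Preorder traversal: [10, 2, 24, 11, 27, 30, 29, 47]


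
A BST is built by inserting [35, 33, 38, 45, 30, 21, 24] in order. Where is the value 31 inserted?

Starting tree (level order): [35, 33, 38, 30, None, None, 45, 21, None, None, None, None, 24]
Insertion path: 35 -> 33 -> 30
Result: insert 31 as right child of 30
Final tree (level order): [35, 33, 38, 30, None, None, 45, 21, 31, None, None, None, 24]


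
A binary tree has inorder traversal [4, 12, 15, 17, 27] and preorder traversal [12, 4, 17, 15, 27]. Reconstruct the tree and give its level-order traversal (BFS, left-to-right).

Inorder:  [4, 12, 15, 17, 27]
Preorder: [12, 4, 17, 15, 27]
Algorithm: preorder visits root first, so consume preorder in order;
for each root, split the current inorder slice at that value into
left-subtree inorder and right-subtree inorder, then recurse.
Recursive splits:
  root=12; inorder splits into left=[4], right=[15, 17, 27]
  root=4; inorder splits into left=[], right=[]
  root=17; inorder splits into left=[15], right=[27]
  root=15; inorder splits into left=[], right=[]
  root=27; inorder splits into left=[], right=[]
Reconstructed level-order: [12, 4, 17, 15, 27]


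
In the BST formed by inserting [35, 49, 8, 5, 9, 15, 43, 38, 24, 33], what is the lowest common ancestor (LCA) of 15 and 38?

Tree insertion order: [35, 49, 8, 5, 9, 15, 43, 38, 24, 33]
Tree (level-order array): [35, 8, 49, 5, 9, 43, None, None, None, None, 15, 38, None, None, 24, None, None, None, 33]
In a BST, the LCA of p=15, q=38 is the first node v on the
root-to-leaf path with p <= v <= q (go left if both < v, right if both > v).
Walk from root:
  at 35: 15 <= 35 <= 38, this is the LCA
LCA = 35


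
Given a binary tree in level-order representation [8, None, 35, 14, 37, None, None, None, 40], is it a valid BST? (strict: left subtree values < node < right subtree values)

Level-order array: [8, None, 35, 14, 37, None, None, None, 40]
Validate using subtree bounds (lo, hi): at each node, require lo < value < hi,
then recurse left with hi=value and right with lo=value.
Preorder trace (stopping at first violation):
  at node 8 with bounds (-inf, +inf): OK
  at node 35 with bounds (8, +inf): OK
  at node 14 with bounds (8, 35): OK
  at node 37 with bounds (35, +inf): OK
  at node 40 with bounds (37, +inf): OK
No violation found at any node.
Result: Valid BST


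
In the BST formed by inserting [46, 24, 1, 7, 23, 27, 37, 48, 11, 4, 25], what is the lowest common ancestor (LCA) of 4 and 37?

Tree insertion order: [46, 24, 1, 7, 23, 27, 37, 48, 11, 4, 25]
Tree (level-order array): [46, 24, 48, 1, 27, None, None, None, 7, 25, 37, 4, 23, None, None, None, None, None, None, 11]
In a BST, the LCA of p=4, q=37 is the first node v on the
root-to-leaf path with p <= v <= q (go left if both < v, right if both > v).
Walk from root:
  at 46: both 4 and 37 < 46, go left
  at 24: 4 <= 24 <= 37, this is the LCA
LCA = 24


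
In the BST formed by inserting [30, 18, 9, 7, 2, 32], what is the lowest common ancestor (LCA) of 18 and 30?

Tree insertion order: [30, 18, 9, 7, 2, 32]
Tree (level-order array): [30, 18, 32, 9, None, None, None, 7, None, 2]
In a BST, the LCA of p=18, q=30 is the first node v on the
root-to-leaf path with p <= v <= q (go left if both < v, right if both > v).
Walk from root:
  at 30: 18 <= 30 <= 30, this is the LCA
LCA = 30


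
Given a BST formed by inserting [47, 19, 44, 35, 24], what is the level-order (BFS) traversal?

Tree insertion order: [47, 19, 44, 35, 24]
Tree (level-order array): [47, 19, None, None, 44, 35, None, 24]
BFS from the root, enqueuing left then right child of each popped node:
  queue [47] -> pop 47, enqueue [19], visited so far: [47]
  queue [19] -> pop 19, enqueue [44], visited so far: [47, 19]
  queue [44] -> pop 44, enqueue [35], visited so far: [47, 19, 44]
  queue [35] -> pop 35, enqueue [24], visited so far: [47, 19, 44, 35]
  queue [24] -> pop 24, enqueue [none], visited so far: [47, 19, 44, 35, 24]
Result: [47, 19, 44, 35, 24]


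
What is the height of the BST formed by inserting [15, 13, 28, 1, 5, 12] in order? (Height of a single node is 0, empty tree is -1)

Insertion order: [15, 13, 28, 1, 5, 12]
Tree (level-order array): [15, 13, 28, 1, None, None, None, None, 5, None, 12]
Compute height bottom-up (empty subtree = -1):
  height(12) = 1 + max(-1, -1) = 0
  height(5) = 1 + max(-1, 0) = 1
  height(1) = 1 + max(-1, 1) = 2
  height(13) = 1 + max(2, -1) = 3
  height(28) = 1 + max(-1, -1) = 0
  height(15) = 1 + max(3, 0) = 4
Height = 4


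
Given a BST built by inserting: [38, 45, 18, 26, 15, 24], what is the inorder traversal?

Tree insertion order: [38, 45, 18, 26, 15, 24]
Tree (level-order array): [38, 18, 45, 15, 26, None, None, None, None, 24]
Inorder traversal: [15, 18, 24, 26, 38, 45]


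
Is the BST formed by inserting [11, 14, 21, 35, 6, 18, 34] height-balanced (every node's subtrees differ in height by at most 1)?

Tree (level-order array): [11, 6, 14, None, None, None, 21, 18, 35, None, None, 34]
Definition: a tree is height-balanced if, at every node, |h(left) - h(right)| <= 1 (empty subtree has height -1).
Bottom-up per-node check:
  node 6: h_left=-1, h_right=-1, diff=0 [OK], height=0
  node 18: h_left=-1, h_right=-1, diff=0 [OK], height=0
  node 34: h_left=-1, h_right=-1, diff=0 [OK], height=0
  node 35: h_left=0, h_right=-1, diff=1 [OK], height=1
  node 21: h_left=0, h_right=1, diff=1 [OK], height=2
  node 14: h_left=-1, h_right=2, diff=3 [FAIL (|-1-2|=3 > 1)], height=3
  node 11: h_left=0, h_right=3, diff=3 [FAIL (|0-3|=3 > 1)], height=4
Node 14 violates the condition: |-1 - 2| = 3 > 1.
Result: Not balanced


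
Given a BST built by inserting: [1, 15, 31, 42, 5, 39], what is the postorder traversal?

Tree insertion order: [1, 15, 31, 42, 5, 39]
Tree (level-order array): [1, None, 15, 5, 31, None, None, None, 42, 39]
Postorder traversal: [5, 39, 42, 31, 15, 1]


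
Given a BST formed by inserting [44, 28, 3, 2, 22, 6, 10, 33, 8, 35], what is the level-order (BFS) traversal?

Tree insertion order: [44, 28, 3, 2, 22, 6, 10, 33, 8, 35]
Tree (level-order array): [44, 28, None, 3, 33, 2, 22, None, 35, None, None, 6, None, None, None, None, 10, 8]
BFS from the root, enqueuing left then right child of each popped node:
  queue [44] -> pop 44, enqueue [28], visited so far: [44]
  queue [28] -> pop 28, enqueue [3, 33], visited so far: [44, 28]
  queue [3, 33] -> pop 3, enqueue [2, 22], visited so far: [44, 28, 3]
  queue [33, 2, 22] -> pop 33, enqueue [35], visited so far: [44, 28, 3, 33]
  queue [2, 22, 35] -> pop 2, enqueue [none], visited so far: [44, 28, 3, 33, 2]
  queue [22, 35] -> pop 22, enqueue [6], visited so far: [44, 28, 3, 33, 2, 22]
  queue [35, 6] -> pop 35, enqueue [none], visited so far: [44, 28, 3, 33, 2, 22, 35]
  queue [6] -> pop 6, enqueue [10], visited so far: [44, 28, 3, 33, 2, 22, 35, 6]
  queue [10] -> pop 10, enqueue [8], visited so far: [44, 28, 3, 33, 2, 22, 35, 6, 10]
  queue [8] -> pop 8, enqueue [none], visited so far: [44, 28, 3, 33, 2, 22, 35, 6, 10, 8]
Result: [44, 28, 3, 33, 2, 22, 35, 6, 10, 8]


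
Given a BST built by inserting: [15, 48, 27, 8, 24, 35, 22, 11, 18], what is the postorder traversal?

Tree insertion order: [15, 48, 27, 8, 24, 35, 22, 11, 18]
Tree (level-order array): [15, 8, 48, None, 11, 27, None, None, None, 24, 35, 22, None, None, None, 18]
Postorder traversal: [11, 8, 18, 22, 24, 35, 27, 48, 15]


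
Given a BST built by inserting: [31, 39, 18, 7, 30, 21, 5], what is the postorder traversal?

Tree insertion order: [31, 39, 18, 7, 30, 21, 5]
Tree (level-order array): [31, 18, 39, 7, 30, None, None, 5, None, 21]
Postorder traversal: [5, 7, 21, 30, 18, 39, 31]


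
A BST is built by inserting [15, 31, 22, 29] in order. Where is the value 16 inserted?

Starting tree (level order): [15, None, 31, 22, None, None, 29]
Insertion path: 15 -> 31 -> 22
Result: insert 16 as left child of 22
Final tree (level order): [15, None, 31, 22, None, 16, 29]


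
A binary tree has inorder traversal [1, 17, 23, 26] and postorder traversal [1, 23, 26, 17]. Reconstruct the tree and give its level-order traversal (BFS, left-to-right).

Inorder:   [1, 17, 23, 26]
Postorder: [1, 23, 26, 17]
Algorithm: postorder visits root last, so walk postorder right-to-left;
each value is the root of the current inorder slice — split it at that
value, recurse on the right subtree first, then the left.
Recursive splits:
  root=17; inorder splits into left=[1], right=[23, 26]
  root=26; inorder splits into left=[23], right=[]
  root=23; inorder splits into left=[], right=[]
  root=1; inorder splits into left=[], right=[]
Reconstructed level-order: [17, 1, 26, 23]


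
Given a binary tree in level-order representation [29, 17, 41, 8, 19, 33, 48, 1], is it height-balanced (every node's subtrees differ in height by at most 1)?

Tree (level-order array): [29, 17, 41, 8, 19, 33, 48, 1]
Definition: a tree is height-balanced if, at every node, |h(left) - h(right)| <= 1 (empty subtree has height -1).
Bottom-up per-node check:
  node 1: h_left=-1, h_right=-1, diff=0 [OK], height=0
  node 8: h_left=0, h_right=-1, diff=1 [OK], height=1
  node 19: h_left=-1, h_right=-1, diff=0 [OK], height=0
  node 17: h_left=1, h_right=0, diff=1 [OK], height=2
  node 33: h_left=-1, h_right=-1, diff=0 [OK], height=0
  node 48: h_left=-1, h_right=-1, diff=0 [OK], height=0
  node 41: h_left=0, h_right=0, diff=0 [OK], height=1
  node 29: h_left=2, h_right=1, diff=1 [OK], height=3
All nodes satisfy the balance condition.
Result: Balanced


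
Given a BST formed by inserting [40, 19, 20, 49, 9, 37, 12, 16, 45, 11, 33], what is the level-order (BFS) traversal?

Tree insertion order: [40, 19, 20, 49, 9, 37, 12, 16, 45, 11, 33]
Tree (level-order array): [40, 19, 49, 9, 20, 45, None, None, 12, None, 37, None, None, 11, 16, 33]
BFS from the root, enqueuing left then right child of each popped node:
  queue [40] -> pop 40, enqueue [19, 49], visited so far: [40]
  queue [19, 49] -> pop 19, enqueue [9, 20], visited so far: [40, 19]
  queue [49, 9, 20] -> pop 49, enqueue [45], visited so far: [40, 19, 49]
  queue [9, 20, 45] -> pop 9, enqueue [12], visited so far: [40, 19, 49, 9]
  queue [20, 45, 12] -> pop 20, enqueue [37], visited so far: [40, 19, 49, 9, 20]
  queue [45, 12, 37] -> pop 45, enqueue [none], visited so far: [40, 19, 49, 9, 20, 45]
  queue [12, 37] -> pop 12, enqueue [11, 16], visited so far: [40, 19, 49, 9, 20, 45, 12]
  queue [37, 11, 16] -> pop 37, enqueue [33], visited so far: [40, 19, 49, 9, 20, 45, 12, 37]
  queue [11, 16, 33] -> pop 11, enqueue [none], visited so far: [40, 19, 49, 9, 20, 45, 12, 37, 11]
  queue [16, 33] -> pop 16, enqueue [none], visited so far: [40, 19, 49, 9, 20, 45, 12, 37, 11, 16]
  queue [33] -> pop 33, enqueue [none], visited so far: [40, 19, 49, 9, 20, 45, 12, 37, 11, 16, 33]
Result: [40, 19, 49, 9, 20, 45, 12, 37, 11, 16, 33]


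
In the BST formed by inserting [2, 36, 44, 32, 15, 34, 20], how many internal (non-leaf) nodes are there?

Tree built from: [2, 36, 44, 32, 15, 34, 20]
Tree (level-order array): [2, None, 36, 32, 44, 15, 34, None, None, None, 20]
Rule: An internal node has at least one child.
Per-node child counts:
  node 2: 1 child(ren)
  node 36: 2 child(ren)
  node 32: 2 child(ren)
  node 15: 1 child(ren)
  node 20: 0 child(ren)
  node 34: 0 child(ren)
  node 44: 0 child(ren)
Matching nodes: [2, 36, 32, 15]
Count of internal (non-leaf) nodes: 4


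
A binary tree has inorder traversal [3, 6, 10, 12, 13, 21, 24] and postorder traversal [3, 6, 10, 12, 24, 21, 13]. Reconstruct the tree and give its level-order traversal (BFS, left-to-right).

Inorder:   [3, 6, 10, 12, 13, 21, 24]
Postorder: [3, 6, 10, 12, 24, 21, 13]
Algorithm: postorder visits root last, so walk postorder right-to-left;
each value is the root of the current inorder slice — split it at that
value, recurse on the right subtree first, then the left.
Recursive splits:
  root=13; inorder splits into left=[3, 6, 10, 12], right=[21, 24]
  root=21; inorder splits into left=[], right=[24]
  root=24; inorder splits into left=[], right=[]
  root=12; inorder splits into left=[3, 6, 10], right=[]
  root=10; inorder splits into left=[3, 6], right=[]
  root=6; inorder splits into left=[3], right=[]
  root=3; inorder splits into left=[], right=[]
Reconstructed level-order: [13, 12, 21, 10, 24, 6, 3]


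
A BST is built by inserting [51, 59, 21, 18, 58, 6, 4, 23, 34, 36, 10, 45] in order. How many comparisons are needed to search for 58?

Search path for 58: 51 -> 59 -> 58
Found: True
Comparisons: 3


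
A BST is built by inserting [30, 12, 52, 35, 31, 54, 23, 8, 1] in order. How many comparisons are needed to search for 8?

Search path for 8: 30 -> 12 -> 8
Found: True
Comparisons: 3


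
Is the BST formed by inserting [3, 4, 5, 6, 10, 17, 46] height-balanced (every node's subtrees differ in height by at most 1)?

Tree (level-order array): [3, None, 4, None, 5, None, 6, None, 10, None, 17, None, 46]
Definition: a tree is height-balanced if, at every node, |h(left) - h(right)| <= 1 (empty subtree has height -1).
Bottom-up per-node check:
  node 46: h_left=-1, h_right=-1, diff=0 [OK], height=0
  node 17: h_left=-1, h_right=0, diff=1 [OK], height=1
  node 10: h_left=-1, h_right=1, diff=2 [FAIL (|-1-1|=2 > 1)], height=2
  node 6: h_left=-1, h_right=2, diff=3 [FAIL (|-1-2|=3 > 1)], height=3
  node 5: h_left=-1, h_right=3, diff=4 [FAIL (|-1-3|=4 > 1)], height=4
  node 4: h_left=-1, h_right=4, diff=5 [FAIL (|-1-4|=5 > 1)], height=5
  node 3: h_left=-1, h_right=5, diff=6 [FAIL (|-1-5|=6 > 1)], height=6
Node 10 violates the condition: |-1 - 1| = 2 > 1.
Result: Not balanced


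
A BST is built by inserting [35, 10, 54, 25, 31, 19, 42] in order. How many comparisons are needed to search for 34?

Search path for 34: 35 -> 10 -> 25 -> 31
Found: False
Comparisons: 4


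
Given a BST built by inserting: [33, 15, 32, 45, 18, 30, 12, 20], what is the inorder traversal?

Tree insertion order: [33, 15, 32, 45, 18, 30, 12, 20]
Tree (level-order array): [33, 15, 45, 12, 32, None, None, None, None, 18, None, None, 30, 20]
Inorder traversal: [12, 15, 18, 20, 30, 32, 33, 45]


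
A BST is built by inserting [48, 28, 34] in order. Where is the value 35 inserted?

Starting tree (level order): [48, 28, None, None, 34]
Insertion path: 48 -> 28 -> 34
Result: insert 35 as right child of 34
Final tree (level order): [48, 28, None, None, 34, None, 35]


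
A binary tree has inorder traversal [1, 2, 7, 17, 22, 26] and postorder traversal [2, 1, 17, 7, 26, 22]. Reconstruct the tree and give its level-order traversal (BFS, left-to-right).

Inorder:   [1, 2, 7, 17, 22, 26]
Postorder: [2, 1, 17, 7, 26, 22]
Algorithm: postorder visits root last, so walk postorder right-to-left;
each value is the root of the current inorder slice — split it at that
value, recurse on the right subtree first, then the left.
Recursive splits:
  root=22; inorder splits into left=[1, 2, 7, 17], right=[26]
  root=26; inorder splits into left=[], right=[]
  root=7; inorder splits into left=[1, 2], right=[17]
  root=17; inorder splits into left=[], right=[]
  root=1; inorder splits into left=[], right=[2]
  root=2; inorder splits into left=[], right=[]
Reconstructed level-order: [22, 7, 26, 1, 17, 2]


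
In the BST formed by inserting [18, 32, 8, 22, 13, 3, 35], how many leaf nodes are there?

Tree built from: [18, 32, 8, 22, 13, 3, 35]
Tree (level-order array): [18, 8, 32, 3, 13, 22, 35]
Rule: A leaf has 0 children.
Per-node child counts:
  node 18: 2 child(ren)
  node 8: 2 child(ren)
  node 3: 0 child(ren)
  node 13: 0 child(ren)
  node 32: 2 child(ren)
  node 22: 0 child(ren)
  node 35: 0 child(ren)
Matching nodes: [3, 13, 22, 35]
Count of leaf nodes: 4


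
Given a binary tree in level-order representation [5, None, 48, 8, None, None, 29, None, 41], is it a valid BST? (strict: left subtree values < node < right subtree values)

Level-order array: [5, None, 48, 8, None, None, 29, None, 41]
Validate using subtree bounds (lo, hi): at each node, require lo < value < hi,
then recurse left with hi=value and right with lo=value.
Preorder trace (stopping at first violation):
  at node 5 with bounds (-inf, +inf): OK
  at node 48 with bounds (5, +inf): OK
  at node 8 with bounds (5, 48): OK
  at node 29 with bounds (8, 48): OK
  at node 41 with bounds (29, 48): OK
No violation found at any node.
Result: Valid BST


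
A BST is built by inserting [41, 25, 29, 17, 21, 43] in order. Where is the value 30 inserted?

Starting tree (level order): [41, 25, 43, 17, 29, None, None, None, 21]
Insertion path: 41 -> 25 -> 29
Result: insert 30 as right child of 29
Final tree (level order): [41, 25, 43, 17, 29, None, None, None, 21, None, 30]


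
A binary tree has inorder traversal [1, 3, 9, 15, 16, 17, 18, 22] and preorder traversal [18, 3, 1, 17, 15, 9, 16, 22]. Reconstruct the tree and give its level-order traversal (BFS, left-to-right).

Inorder:  [1, 3, 9, 15, 16, 17, 18, 22]
Preorder: [18, 3, 1, 17, 15, 9, 16, 22]
Algorithm: preorder visits root first, so consume preorder in order;
for each root, split the current inorder slice at that value into
left-subtree inorder and right-subtree inorder, then recurse.
Recursive splits:
  root=18; inorder splits into left=[1, 3, 9, 15, 16, 17], right=[22]
  root=3; inorder splits into left=[1], right=[9, 15, 16, 17]
  root=1; inorder splits into left=[], right=[]
  root=17; inorder splits into left=[9, 15, 16], right=[]
  root=15; inorder splits into left=[9], right=[16]
  root=9; inorder splits into left=[], right=[]
  root=16; inorder splits into left=[], right=[]
  root=22; inorder splits into left=[], right=[]
Reconstructed level-order: [18, 3, 22, 1, 17, 15, 9, 16]


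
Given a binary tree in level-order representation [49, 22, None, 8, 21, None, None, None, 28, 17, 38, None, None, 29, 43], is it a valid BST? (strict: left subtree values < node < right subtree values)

Level-order array: [49, 22, None, 8, 21, None, None, None, 28, 17, 38, None, None, 29, 43]
Validate using subtree bounds (lo, hi): at each node, require lo < value < hi,
then recurse left with hi=value and right with lo=value.
Preorder trace (stopping at first violation):
  at node 49 with bounds (-inf, +inf): OK
  at node 22 with bounds (-inf, 49): OK
  at node 8 with bounds (-inf, 22): OK
  at node 21 with bounds (22, 49): VIOLATION
Node 21 violates its bound: not (22 < 21 < 49).
Result: Not a valid BST


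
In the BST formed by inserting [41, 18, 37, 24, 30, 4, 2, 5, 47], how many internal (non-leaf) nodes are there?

Tree built from: [41, 18, 37, 24, 30, 4, 2, 5, 47]
Tree (level-order array): [41, 18, 47, 4, 37, None, None, 2, 5, 24, None, None, None, None, None, None, 30]
Rule: An internal node has at least one child.
Per-node child counts:
  node 41: 2 child(ren)
  node 18: 2 child(ren)
  node 4: 2 child(ren)
  node 2: 0 child(ren)
  node 5: 0 child(ren)
  node 37: 1 child(ren)
  node 24: 1 child(ren)
  node 30: 0 child(ren)
  node 47: 0 child(ren)
Matching nodes: [41, 18, 4, 37, 24]
Count of internal (non-leaf) nodes: 5


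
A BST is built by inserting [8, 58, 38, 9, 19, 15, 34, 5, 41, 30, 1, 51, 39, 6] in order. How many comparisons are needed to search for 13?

Search path for 13: 8 -> 58 -> 38 -> 9 -> 19 -> 15
Found: False
Comparisons: 6


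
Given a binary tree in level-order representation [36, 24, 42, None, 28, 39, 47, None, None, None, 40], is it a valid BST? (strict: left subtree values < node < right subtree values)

Level-order array: [36, 24, 42, None, 28, 39, 47, None, None, None, 40]
Validate using subtree bounds (lo, hi): at each node, require lo < value < hi,
then recurse left with hi=value and right with lo=value.
Preorder trace (stopping at first violation):
  at node 36 with bounds (-inf, +inf): OK
  at node 24 with bounds (-inf, 36): OK
  at node 28 with bounds (24, 36): OK
  at node 42 with bounds (36, +inf): OK
  at node 39 with bounds (36, 42): OK
  at node 40 with bounds (39, 42): OK
  at node 47 with bounds (42, +inf): OK
No violation found at any node.
Result: Valid BST


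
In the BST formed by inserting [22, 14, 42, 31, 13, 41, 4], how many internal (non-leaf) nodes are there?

Tree built from: [22, 14, 42, 31, 13, 41, 4]
Tree (level-order array): [22, 14, 42, 13, None, 31, None, 4, None, None, 41]
Rule: An internal node has at least one child.
Per-node child counts:
  node 22: 2 child(ren)
  node 14: 1 child(ren)
  node 13: 1 child(ren)
  node 4: 0 child(ren)
  node 42: 1 child(ren)
  node 31: 1 child(ren)
  node 41: 0 child(ren)
Matching nodes: [22, 14, 13, 42, 31]
Count of internal (non-leaf) nodes: 5


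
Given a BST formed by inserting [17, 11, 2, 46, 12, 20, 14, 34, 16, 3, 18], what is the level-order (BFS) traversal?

Tree insertion order: [17, 11, 2, 46, 12, 20, 14, 34, 16, 3, 18]
Tree (level-order array): [17, 11, 46, 2, 12, 20, None, None, 3, None, 14, 18, 34, None, None, None, 16]
BFS from the root, enqueuing left then right child of each popped node:
  queue [17] -> pop 17, enqueue [11, 46], visited so far: [17]
  queue [11, 46] -> pop 11, enqueue [2, 12], visited so far: [17, 11]
  queue [46, 2, 12] -> pop 46, enqueue [20], visited so far: [17, 11, 46]
  queue [2, 12, 20] -> pop 2, enqueue [3], visited so far: [17, 11, 46, 2]
  queue [12, 20, 3] -> pop 12, enqueue [14], visited so far: [17, 11, 46, 2, 12]
  queue [20, 3, 14] -> pop 20, enqueue [18, 34], visited so far: [17, 11, 46, 2, 12, 20]
  queue [3, 14, 18, 34] -> pop 3, enqueue [none], visited so far: [17, 11, 46, 2, 12, 20, 3]
  queue [14, 18, 34] -> pop 14, enqueue [16], visited so far: [17, 11, 46, 2, 12, 20, 3, 14]
  queue [18, 34, 16] -> pop 18, enqueue [none], visited so far: [17, 11, 46, 2, 12, 20, 3, 14, 18]
  queue [34, 16] -> pop 34, enqueue [none], visited so far: [17, 11, 46, 2, 12, 20, 3, 14, 18, 34]
  queue [16] -> pop 16, enqueue [none], visited so far: [17, 11, 46, 2, 12, 20, 3, 14, 18, 34, 16]
Result: [17, 11, 46, 2, 12, 20, 3, 14, 18, 34, 16]


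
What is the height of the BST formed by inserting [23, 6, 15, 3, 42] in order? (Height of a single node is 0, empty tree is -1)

Insertion order: [23, 6, 15, 3, 42]
Tree (level-order array): [23, 6, 42, 3, 15]
Compute height bottom-up (empty subtree = -1):
  height(3) = 1 + max(-1, -1) = 0
  height(15) = 1 + max(-1, -1) = 0
  height(6) = 1 + max(0, 0) = 1
  height(42) = 1 + max(-1, -1) = 0
  height(23) = 1 + max(1, 0) = 2
Height = 2


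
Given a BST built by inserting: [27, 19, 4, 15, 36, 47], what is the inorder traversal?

Tree insertion order: [27, 19, 4, 15, 36, 47]
Tree (level-order array): [27, 19, 36, 4, None, None, 47, None, 15]
Inorder traversal: [4, 15, 19, 27, 36, 47]


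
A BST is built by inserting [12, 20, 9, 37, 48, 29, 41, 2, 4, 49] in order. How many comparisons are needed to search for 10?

Search path for 10: 12 -> 9
Found: False
Comparisons: 2


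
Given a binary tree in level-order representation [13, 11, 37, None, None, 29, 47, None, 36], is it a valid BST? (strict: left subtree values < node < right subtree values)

Level-order array: [13, 11, 37, None, None, 29, 47, None, 36]
Validate using subtree bounds (lo, hi): at each node, require lo < value < hi,
then recurse left with hi=value and right with lo=value.
Preorder trace (stopping at first violation):
  at node 13 with bounds (-inf, +inf): OK
  at node 11 with bounds (-inf, 13): OK
  at node 37 with bounds (13, +inf): OK
  at node 29 with bounds (13, 37): OK
  at node 36 with bounds (29, 37): OK
  at node 47 with bounds (37, +inf): OK
No violation found at any node.
Result: Valid BST


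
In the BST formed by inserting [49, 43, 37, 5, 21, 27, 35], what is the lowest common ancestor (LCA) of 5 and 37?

Tree insertion order: [49, 43, 37, 5, 21, 27, 35]
Tree (level-order array): [49, 43, None, 37, None, 5, None, None, 21, None, 27, None, 35]
In a BST, the LCA of p=5, q=37 is the first node v on the
root-to-leaf path with p <= v <= q (go left if both < v, right if both > v).
Walk from root:
  at 49: both 5 and 37 < 49, go left
  at 43: both 5 and 37 < 43, go left
  at 37: 5 <= 37 <= 37, this is the LCA
LCA = 37


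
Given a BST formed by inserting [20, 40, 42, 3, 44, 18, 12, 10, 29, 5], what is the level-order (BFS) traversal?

Tree insertion order: [20, 40, 42, 3, 44, 18, 12, 10, 29, 5]
Tree (level-order array): [20, 3, 40, None, 18, 29, 42, 12, None, None, None, None, 44, 10, None, None, None, 5]
BFS from the root, enqueuing left then right child of each popped node:
  queue [20] -> pop 20, enqueue [3, 40], visited so far: [20]
  queue [3, 40] -> pop 3, enqueue [18], visited so far: [20, 3]
  queue [40, 18] -> pop 40, enqueue [29, 42], visited so far: [20, 3, 40]
  queue [18, 29, 42] -> pop 18, enqueue [12], visited so far: [20, 3, 40, 18]
  queue [29, 42, 12] -> pop 29, enqueue [none], visited so far: [20, 3, 40, 18, 29]
  queue [42, 12] -> pop 42, enqueue [44], visited so far: [20, 3, 40, 18, 29, 42]
  queue [12, 44] -> pop 12, enqueue [10], visited so far: [20, 3, 40, 18, 29, 42, 12]
  queue [44, 10] -> pop 44, enqueue [none], visited so far: [20, 3, 40, 18, 29, 42, 12, 44]
  queue [10] -> pop 10, enqueue [5], visited so far: [20, 3, 40, 18, 29, 42, 12, 44, 10]
  queue [5] -> pop 5, enqueue [none], visited so far: [20, 3, 40, 18, 29, 42, 12, 44, 10, 5]
Result: [20, 3, 40, 18, 29, 42, 12, 44, 10, 5]


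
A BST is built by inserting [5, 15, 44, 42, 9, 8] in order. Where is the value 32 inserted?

Starting tree (level order): [5, None, 15, 9, 44, 8, None, 42]
Insertion path: 5 -> 15 -> 44 -> 42
Result: insert 32 as left child of 42
Final tree (level order): [5, None, 15, 9, 44, 8, None, 42, None, None, None, 32]


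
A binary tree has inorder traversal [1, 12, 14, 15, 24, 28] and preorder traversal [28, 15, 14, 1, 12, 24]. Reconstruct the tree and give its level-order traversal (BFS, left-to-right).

Inorder:  [1, 12, 14, 15, 24, 28]
Preorder: [28, 15, 14, 1, 12, 24]
Algorithm: preorder visits root first, so consume preorder in order;
for each root, split the current inorder slice at that value into
left-subtree inorder and right-subtree inorder, then recurse.
Recursive splits:
  root=28; inorder splits into left=[1, 12, 14, 15, 24], right=[]
  root=15; inorder splits into left=[1, 12, 14], right=[24]
  root=14; inorder splits into left=[1, 12], right=[]
  root=1; inorder splits into left=[], right=[12]
  root=12; inorder splits into left=[], right=[]
  root=24; inorder splits into left=[], right=[]
Reconstructed level-order: [28, 15, 14, 24, 1, 12]


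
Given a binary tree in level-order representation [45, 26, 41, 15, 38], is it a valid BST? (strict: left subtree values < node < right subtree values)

Level-order array: [45, 26, 41, 15, 38]
Validate using subtree bounds (lo, hi): at each node, require lo < value < hi,
then recurse left with hi=value and right with lo=value.
Preorder trace (stopping at first violation):
  at node 45 with bounds (-inf, +inf): OK
  at node 26 with bounds (-inf, 45): OK
  at node 15 with bounds (-inf, 26): OK
  at node 38 with bounds (26, 45): OK
  at node 41 with bounds (45, +inf): VIOLATION
Node 41 violates its bound: not (45 < 41 < +inf).
Result: Not a valid BST


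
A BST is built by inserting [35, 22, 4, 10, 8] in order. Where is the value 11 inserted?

Starting tree (level order): [35, 22, None, 4, None, None, 10, 8]
Insertion path: 35 -> 22 -> 4 -> 10
Result: insert 11 as right child of 10
Final tree (level order): [35, 22, None, 4, None, None, 10, 8, 11]


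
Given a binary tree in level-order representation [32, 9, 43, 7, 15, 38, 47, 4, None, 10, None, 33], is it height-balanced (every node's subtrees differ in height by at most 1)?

Tree (level-order array): [32, 9, 43, 7, 15, 38, 47, 4, None, 10, None, 33]
Definition: a tree is height-balanced if, at every node, |h(left) - h(right)| <= 1 (empty subtree has height -1).
Bottom-up per-node check:
  node 4: h_left=-1, h_right=-1, diff=0 [OK], height=0
  node 7: h_left=0, h_right=-1, diff=1 [OK], height=1
  node 10: h_left=-1, h_right=-1, diff=0 [OK], height=0
  node 15: h_left=0, h_right=-1, diff=1 [OK], height=1
  node 9: h_left=1, h_right=1, diff=0 [OK], height=2
  node 33: h_left=-1, h_right=-1, diff=0 [OK], height=0
  node 38: h_left=0, h_right=-1, diff=1 [OK], height=1
  node 47: h_left=-1, h_right=-1, diff=0 [OK], height=0
  node 43: h_left=1, h_right=0, diff=1 [OK], height=2
  node 32: h_left=2, h_right=2, diff=0 [OK], height=3
All nodes satisfy the balance condition.
Result: Balanced


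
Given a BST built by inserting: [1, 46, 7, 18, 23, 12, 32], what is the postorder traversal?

Tree insertion order: [1, 46, 7, 18, 23, 12, 32]
Tree (level-order array): [1, None, 46, 7, None, None, 18, 12, 23, None, None, None, 32]
Postorder traversal: [12, 32, 23, 18, 7, 46, 1]


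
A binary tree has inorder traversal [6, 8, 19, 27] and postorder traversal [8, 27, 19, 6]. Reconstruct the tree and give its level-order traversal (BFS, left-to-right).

Inorder:   [6, 8, 19, 27]
Postorder: [8, 27, 19, 6]
Algorithm: postorder visits root last, so walk postorder right-to-left;
each value is the root of the current inorder slice — split it at that
value, recurse on the right subtree first, then the left.
Recursive splits:
  root=6; inorder splits into left=[], right=[8, 19, 27]
  root=19; inorder splits into left=[8], right=[27]
  root=27; inorder splits into left=[], right=[]
  root=8; inorder splits into left=[], right=[]
Reconstructed level-order: [6, 19, 8, 27]
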